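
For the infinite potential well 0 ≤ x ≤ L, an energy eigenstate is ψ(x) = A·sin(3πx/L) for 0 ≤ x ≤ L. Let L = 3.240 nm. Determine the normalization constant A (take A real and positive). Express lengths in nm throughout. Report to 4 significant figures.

Require ∫ |ψ|² dx = 1 over the whole domain.
The integral (without the A² prefactor) comes out to L/2.
Hence A² = 1/[L/2].
With L = 3.240: A² = 0.61728 and A = 0.78567.

A ≈ 0.7857 nm^(-1/2)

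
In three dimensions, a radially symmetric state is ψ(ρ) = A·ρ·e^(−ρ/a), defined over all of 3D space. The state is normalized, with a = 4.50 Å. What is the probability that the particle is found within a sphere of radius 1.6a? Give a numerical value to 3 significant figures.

P ≈ 0.219

P = ∫ |ψ|² 4πρ² dρ over ρ ≤ 1.6a.
Normalization gives A² = 1/(3·π·a^5).
Let u = ρ/a; then A², 4π and the length scale all cancel, so P = ∫_{0}^{1.6} u^4·e^(-2·u) du ÷ ∫_{0}^{∞} u^4·e^(-2·u) du.
With ∫ u^4·e^(-2·u) du = -(u^4/2 + u^3 + 3·u^2/2 + 3·u/2 + 3/4)·e^(-2·u) + C, the region integral is ≈ 0.16454 and the full one is 3/4.
This evaluates to P = 0.2194.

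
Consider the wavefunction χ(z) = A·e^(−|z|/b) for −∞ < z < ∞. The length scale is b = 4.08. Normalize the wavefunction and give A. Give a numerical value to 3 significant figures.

We need A² ∫|f|² dz = 1, taking the integral from −∞ to ∞.
Using ∫₀^∞ zⁿ e^(−αz) dz = n!/αⁿ⁺¹, carrying out the integral gives A² · b.
Plugging in b = 4.08 yields A = 0.4951.

A ≈ 0.495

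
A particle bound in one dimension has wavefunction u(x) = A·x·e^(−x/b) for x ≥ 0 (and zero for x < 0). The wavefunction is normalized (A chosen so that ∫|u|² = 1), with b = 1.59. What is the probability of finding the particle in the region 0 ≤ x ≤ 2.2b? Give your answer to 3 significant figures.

P ≈ 0.815

The probability is P = ∫ |u|² dx over [0, 2.2b].
Since A² = 1/(b^3/4), this is the region integral divided by the full normalization integral.
Let t = x/b; then A² and the length scale cancel, so P = ∫_{0}^{2.2} t^2·e^(-2·t) dt ÷ ∫_{0}^{∞} t^2·e^(-2·t) dt.
Using ∫ t^2·e^(-2·t) dt = -(2·t^2 + 2·t + 1)·e^(-2·t)/4, the numerator is 1/4 - 377·e^(-22/5)/100 and the denominator is 1/4.
Evaluating gives P = 0.8149.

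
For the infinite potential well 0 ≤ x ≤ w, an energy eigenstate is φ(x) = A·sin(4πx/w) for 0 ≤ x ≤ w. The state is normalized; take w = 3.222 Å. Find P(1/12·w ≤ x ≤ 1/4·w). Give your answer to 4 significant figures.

|φ|² is the probability density, so P = ∫_{1/12·w}^{1/4·w} |φ|² dx.
Since A² = 1/(w/2), this is the region integral divided by the full normalization integral.
Substituting u = x/w, A² and the length scale cancel in the ratio: P = ∫_{1/12}^{1/4} sin(4·π·u)^2 du / ∫_{0}^{1} sin(4·π·u)^2 du.
Using ∫ sin(4·π·u)^2 du = u/2 - sin(4·π·u)·cos(4·π·u)/(8·π), the numerator is √(3)/(32·π) + 1/12 and the denominator is 1/2.
Taking the ratio, P = (√(3)/16 + π/6)/π.

P ≈ 0.2011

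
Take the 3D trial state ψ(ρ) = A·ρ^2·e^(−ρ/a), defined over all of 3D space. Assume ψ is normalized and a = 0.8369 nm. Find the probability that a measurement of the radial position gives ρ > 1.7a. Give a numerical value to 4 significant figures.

P ≈ 0.9421

With dV = 4πρ²dρ, the probability is ∫|ψ|² dV over ρ > 1.7a.
Normalization gives A² = 1/(45·π·a^7/2).
Let u = ρ/a; then A², 4π and the length scale all cancel, so P = ∫_{1.7}^{∞} u^6·e^(-2·u) du ÷ ∫_{0}^{∞} u^6·e^(-2·u) du.
With ∫ u^6·e^(-2·u) du = -(4·u^6 + 12·u^5 + 30·u^4 + 60·u^3 + 90·u^2 + 90·u + 45)·e^(-2·u)/8 + C, the region integral is ≈ 5.29958 and the full one is 45/8.
The region integral divided by the full integral gives P = 0.94215.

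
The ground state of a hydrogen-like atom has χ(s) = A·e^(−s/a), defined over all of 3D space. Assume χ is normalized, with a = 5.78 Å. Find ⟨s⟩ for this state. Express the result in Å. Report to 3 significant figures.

⟨s⟩ = ∫ s |χ|² 4πs² ds over the full domain.
With ∫₀^∞ s^3 e^(−αs) ds = 3!/α^4, since the A² factors cancel between numerator and denominator, ⟨s⟩ = 3·a/2.
Putting a = 5.78 gives 8.670.

⟨s⟩ ≈ 8.67 Å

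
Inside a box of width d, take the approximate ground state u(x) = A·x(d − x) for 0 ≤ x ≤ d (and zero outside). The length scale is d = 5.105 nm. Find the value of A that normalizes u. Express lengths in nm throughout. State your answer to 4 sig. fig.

A ≈ 0.09302 nm^(-5/2)

The normalization condition is ∫|u|² dx = 1 from 0 to d.
With u = A·x(d − x), the integral evaluates to A²·[d^5/30].
Hence A² = 1/[d^5/30].
With d = 5.105: A² = 0.0086525 and A = 0.093019.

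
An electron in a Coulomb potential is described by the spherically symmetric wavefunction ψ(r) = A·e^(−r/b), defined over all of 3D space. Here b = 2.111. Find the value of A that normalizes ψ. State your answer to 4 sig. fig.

We need A² ∫|f|² 4πr² dr = 1, taking the integral from 0 to ∞.
The angular integral contributes 4π, leaving ∫₀^∞ r²|ψ|² dr.
The integral (without the A² prefactor) comes out to π·b^3.
Hence A² = 1/[π·b^3].
Substituting b = 2.111 gives A² = 0.033836, so A = 0.18395.

A ≈ 0.1839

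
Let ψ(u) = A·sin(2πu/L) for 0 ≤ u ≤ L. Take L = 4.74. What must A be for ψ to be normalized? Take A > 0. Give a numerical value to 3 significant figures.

A ≈ 0.650

The normalization condition is ∫|ψ|² du = 1 from 0 to L.
The integral (without the A² prefactor) comes out to L/2.
With L = 4.74: A² = 0.4219 and A = 0.6496.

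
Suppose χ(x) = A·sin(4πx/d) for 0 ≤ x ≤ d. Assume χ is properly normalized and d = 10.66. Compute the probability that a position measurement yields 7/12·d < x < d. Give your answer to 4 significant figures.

P ≈ 0.4511

|χ|² is the probability density, so P = ∫_{7/12·d}^{d} |χ|² dx.
With A² fixed by ∫|χ|² = 1, i.e. A² = (d/2)^(−1), substitute and integrate.
In terms of u = x/d (A² and the length scale cancel between numerator and denominator), P = [∫_{7/12}^{1} sin(4·π·u)^2 du] / [∫_{0}^{1} sin(4·π·u)^2 du].
Using ∫ sin(4·π·u)^2 du = u/2 - sin(4·π·u)·cos(4·π·u)/(8·π), the numerator is √(3)/(32·π) + 5/24 and the denominator is 1/2.
This works out to P = √(3)/(16·π) + 5/12.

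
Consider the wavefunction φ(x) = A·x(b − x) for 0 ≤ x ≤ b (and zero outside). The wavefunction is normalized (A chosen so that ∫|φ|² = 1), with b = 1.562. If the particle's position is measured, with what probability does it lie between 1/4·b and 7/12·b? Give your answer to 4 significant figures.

P ≈ 0.5499

|φ|² is the probability density, so P = ∫_{1/4·b}^{7/12·b} |φ|² dx.
The normalization integral ∫|φ|²dx over the whole domain equals b^5/30·A², and A² cancels in the ratio.
Substituting u = x/b, A² and the length scale cancel in the ratio: P = ∫_{1/4}^{7/12} u^2·(1 - u)^2 du / ∫_{0}^{1} u^2·(1 - u)^2 du.
An antiderivative of u^2·(1 - u)^2 is u^3·(6·u^2 - 15·u + 10)/30; evaluating from 1/4 to 7/12 gives ≈ 0.0183288, while the full integral is 1/30.
Evaluating gives P = 0.54986.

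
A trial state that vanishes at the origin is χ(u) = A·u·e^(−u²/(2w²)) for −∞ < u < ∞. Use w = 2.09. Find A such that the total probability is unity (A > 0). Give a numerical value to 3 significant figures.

A ≈ 0.352

We need A² ∫|f|² du = 1, taking the integral from −∞ to ∞.
Differentiating ∫e^(−αu²) du = √(π/α) under α to get the higher moments, ∫|χ|² du = A²·(√(π)·w^3/2).
Hence A² = 1/[√(π)·w^3/2].
Plugging in w = 2.09 yields A = 0.3516.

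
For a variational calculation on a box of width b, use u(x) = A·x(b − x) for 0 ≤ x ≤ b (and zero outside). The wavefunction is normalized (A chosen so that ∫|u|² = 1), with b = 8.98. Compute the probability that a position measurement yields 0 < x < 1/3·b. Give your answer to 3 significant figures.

The probability is P = ∫ |u|² dx over [0, 1/3·b].
Since A² = 1/(b^5/30), this is the region integral divided by the full normalization integral.
Let t = x/b; then A² and the length scale cancel, so P = ∫_{0}^{1/3} t^2·(1 - t)^2 dt ÷ ∫_{0}^{1} t^2·(1 - t)^2 dt.
With ∫ t^2·(1 - t)^2 dt = t^3·(6·t^2 - 15·t + 10)/30 + C, the region integral is 17/2430 and the full one is 1/30.
The result is P = 17/81.

P ≈ 0.210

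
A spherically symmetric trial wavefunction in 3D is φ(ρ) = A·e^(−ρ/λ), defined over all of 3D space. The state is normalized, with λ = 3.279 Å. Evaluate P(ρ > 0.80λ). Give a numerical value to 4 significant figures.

P ≈ 0.7834

P = ∫ |φ|² 4πρ² dρ over ρ > 0.80λ.
The full normalization integral is A²·[π·λ^3] = 1, fixing A².
Substituting u = ρ/λ, A², 4π and the length scale all cancel in the ratio: P = ∫_{0.80}^{∞} u^2·e^(-2·u) du / ∫_{0}^{∞} u^2·e^(-2·u) du.
With ∫ u^2·e^(-2·u) du = -(2·u^2 + 2·u + 1)·e^(-2·u)/4 + C, the region integral is 97·e^(-8/5)/100 and the full one is 1/4.
This evaluates to P = 0.78336.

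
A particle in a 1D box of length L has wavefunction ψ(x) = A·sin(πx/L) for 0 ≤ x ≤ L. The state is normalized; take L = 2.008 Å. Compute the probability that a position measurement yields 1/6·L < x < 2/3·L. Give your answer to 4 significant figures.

|ψ|² is the probability density, so P = ∫_{1/6·L}^{2/3·L} |ψ|² dx.
Since A² = 1/(L/2), this is the region integral divided by the full normalization integral.
Let u = x/L; then A² and the length scale cancel, so P = ∫_{1/6}^{2/3} sin(π·u)^2 du ÷ ∫_{0}^{1} sin(π·u)^2 du.
An antiderivative of sin(π·u)^2 is u/2 - sin(2·π·u)/(4·π); evaluating from 1/6 to 2/3 gives √(3)/(4·π) + 1/4, while the full integral is 1/2.
Evaluating gives P = (√(3) + π)/(2·π).

P ≈ 0.7757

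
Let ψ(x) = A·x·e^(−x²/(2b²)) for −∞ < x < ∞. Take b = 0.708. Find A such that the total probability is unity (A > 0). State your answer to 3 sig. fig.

A ≈ 1.78

Normalization requires ∫|ψ|² dx = 1, integrated from −∞ to ∞.
∫|ψ|² dx = A²·(√(π)·b^3/2).
Hence A² = 1/[√(π)·b^3/2].
Plugging in b = 0.708 yields A = 1.783.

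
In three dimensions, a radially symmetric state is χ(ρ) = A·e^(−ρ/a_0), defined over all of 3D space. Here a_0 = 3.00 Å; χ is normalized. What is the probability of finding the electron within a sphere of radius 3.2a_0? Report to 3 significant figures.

With dV = 4πρ²dρ, the probability is ∫|χ|² dV over ρ ≤ 3.2a_0.
A² is fixed by ∫₀^∞ 4πρ²|χ|² dρ = 1, i.e. A² = (π·a_0^3)^(−1).
In terms of u = ρ/a_0 (A², 4π and the length scale all cancel between numerator and denominator), P = [∫_{0}^{3.2} u^2·e^(-2·u) du] / [∫_{0}^{∞} u^2·e^(-2·u) du].
Using ∫ u^2·e^(-2·u) du = -(2·u^2 + 2·u + 1)·e^(-2·u)/4, the numerator is 1/4 - 697·e^(-32/5)/100 and the denominator is 1/4.
The region integral divided by the full integral gives P = 0.9537.

P ≈ 0.954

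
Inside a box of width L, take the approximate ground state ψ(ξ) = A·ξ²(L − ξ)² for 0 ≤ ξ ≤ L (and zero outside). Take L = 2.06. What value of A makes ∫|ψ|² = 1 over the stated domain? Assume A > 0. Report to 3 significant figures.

A ≈ 0.971

The normalization condition is ∫|ψ|² dξ = 1 from 0 to L.
Carrying out the integral gives A² · L^9/630.
Setting this equal to 1 gives A² = 1/(L^9/630).
Plugging in L = 2.06 yields A = 0.9711.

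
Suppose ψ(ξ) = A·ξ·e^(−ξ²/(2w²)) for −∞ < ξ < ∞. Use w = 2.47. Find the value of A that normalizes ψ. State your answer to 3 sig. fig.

We need A² ∫|f|² dξ = 1, taking the integral from −∞ to ∞.
Differentiating ∫e^(−αξ²) dξ = √(π/α) under α to get the higher moments, the integral (without the A² prefactor) comes out to √(π)·w^3/2.
Hence A² = 1/[√(π)·w^3/2].
Plugging in w = 2.47 yields A = 0.2736.

A ≈ 0.274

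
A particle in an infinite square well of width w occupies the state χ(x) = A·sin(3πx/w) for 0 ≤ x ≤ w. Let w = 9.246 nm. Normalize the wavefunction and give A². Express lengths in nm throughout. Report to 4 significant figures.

A^2 ≈ 0.2163 nm^(-1)

Require ∫ |χ|² dx = 1 over the whole domain.
Using sin²θ = (1 − cos 2θ)/2, with χ = A·sin(3πx/w), the integral evaluates to A²·[w/2].
So A² = (w/2)^(−1).
Substituting w = 9.246 gives A² = 0.21631, so A = 0.46509.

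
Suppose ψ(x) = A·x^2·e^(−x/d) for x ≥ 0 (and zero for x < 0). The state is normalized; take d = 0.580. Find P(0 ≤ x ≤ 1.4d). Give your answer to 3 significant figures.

P ≈ 0.152

|ψ|² is the probability density, so P = ∫_{0}^{1.4d} |ψ|² dx.
With A² fixed by ∫|ψ|² = 1, i.e. A² = (3·d^5/4)^(−1), substitute and integrate.
In terms of u = x/d (A² and the length scale cancel between numerator and denominator), P = [∫_{0}^{1.4} u^4·e^(-2·u) du] / [∫_{0}^{∞} u^4·e^(-2·u) du].
An antiderivative of u^4·e^(-2·u) is -(u^4/2 + u^3 + 3·u^2/2 + 3·u/2 + 3/4)·e^(-2·u); evaluating from 0 to 1.4 gives ≈ 0.11424, while the full integral is 3/4.
This works out to P = 0.1523.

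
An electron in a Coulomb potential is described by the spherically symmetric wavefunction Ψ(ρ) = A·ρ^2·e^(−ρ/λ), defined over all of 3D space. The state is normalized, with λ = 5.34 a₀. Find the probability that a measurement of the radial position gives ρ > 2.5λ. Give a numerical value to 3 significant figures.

P = ∫ |Ψ|² 4πρ² dρ over ρ > 2.5λ.
A² is fixed by ∫₀^∞ 4πρ²|Ψ|² dρ = 1, i.e. A² = (45·π·λ^7/2)^(−1).
Substituting u = ρ/λ, A², 4π and the length scale all cancel in the ratio: P = ∫_{2.5}^{∞} u^6·e^(-2·u) du / ∫_{0}^{∞} u^6·e^(-2·u) du.
An antiderivative of u^6·e^(-2·u) is -(4·u^6 + 12·u^5 + 30·u^4 + 60·u^3 + 90·u^2 + 90·u + 45)·e^(-2·u)/8; evaluating from 2.5 to ∞ gives ≈ 4.2873, while the full integral is 45/8.
Taking the ratio yields P = 0.7622.

P ≈ 0.762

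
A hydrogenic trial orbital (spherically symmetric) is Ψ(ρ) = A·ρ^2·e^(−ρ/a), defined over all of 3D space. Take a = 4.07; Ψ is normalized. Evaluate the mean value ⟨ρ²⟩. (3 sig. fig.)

By definition ⟨ρ²⟩ = ∫ ρ^2 |Ψ(ρ)|² 4πρ² dρ.
Using ∫₀^∞ ρⁿ e^(−αρ) dρ = n!/αⁿ⁺¹, evaluating both integrals, ⟨ρ²⟩ = 14·a^2.
With a = 4.07, ⟨ρ^2⟩ = 231.9.

⟨ρ^2⟩ ≈ 232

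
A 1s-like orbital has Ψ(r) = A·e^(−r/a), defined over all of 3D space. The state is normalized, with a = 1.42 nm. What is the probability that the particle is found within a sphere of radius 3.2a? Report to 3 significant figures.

Integrate the radial probability density 4πr²|Ψ|² over r ≤ 3.2a.
The full normalization integral is A²·[π·a^3] = 1, fixing A².
In terms of u = r/a (A², 4π and the length scale all cancel between numerator and denominator), P = [∫_{0}^{3.2} u^2·e^(-2·u) du] / [∫_{0}^{∞} u^2·e^(-2·u) du].
An antiderivative of u^2·e^(-2·u) is -(2·u^2 + 2·u + 1)·e^(-2·u)/4; evaluating from 0 to 3.2 gives 1/4 - 697·e^(-32/5)/100, while the full integral is 1/4.
This evaluates to P = 0.9537.

P ≈ 0.954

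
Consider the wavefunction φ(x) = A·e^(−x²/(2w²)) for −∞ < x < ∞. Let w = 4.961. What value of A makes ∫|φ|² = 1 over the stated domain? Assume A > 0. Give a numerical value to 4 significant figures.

The normalization condition is ∫|φ|² dx = 1 from −∞ to ∞.
∫|φ|² dx = A²·(√(π)·w).
Setting this equal to 1 gives A² = 1/(√(π)·w).
Substituting w = 4.961 gives A² = 0.11372, so A = 0.33723.

A ≈ 0.3372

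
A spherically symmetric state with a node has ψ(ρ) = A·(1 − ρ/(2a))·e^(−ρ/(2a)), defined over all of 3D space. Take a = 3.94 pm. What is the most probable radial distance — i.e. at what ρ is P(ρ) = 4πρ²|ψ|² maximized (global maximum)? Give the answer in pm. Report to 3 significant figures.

ρ ≈ 20.6 pm

Differentiate P(ρ) = 4πρ²|ψ|² with respect to ρ and set to zero.
This gives ρ = a·(√(5) + 3).
With a = 3.94, the most probable radial distance is 20.63 pm.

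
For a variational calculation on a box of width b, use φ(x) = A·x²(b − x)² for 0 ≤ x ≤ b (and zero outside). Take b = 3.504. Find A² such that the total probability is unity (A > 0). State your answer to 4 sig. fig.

The normalization condition is ∫|φ|² dx = 1 from 0 to b.
Expanding the polynomial and integrating term by term, carrying out the integral gives A² · b^9/630.
So A² = (b^9/630)^(−1).
Substituting b = 3.504 gives A² = 0.0079116, so A = 0.088947.

A^2 ≈ 0.007912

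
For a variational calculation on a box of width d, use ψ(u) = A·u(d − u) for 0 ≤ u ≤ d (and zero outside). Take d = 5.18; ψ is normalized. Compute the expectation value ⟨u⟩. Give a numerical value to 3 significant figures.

The expectation value is the |ψ|²-weighted average of u: ∫ u|ψ|² du.
Expanding the polynomial and integrating term by term, evaluating both integrals, ⟨u⟩ = d/2.
With d = 5.18, ⟨u⟩ = 2.590.

⟨u⟩ ≈ 2.59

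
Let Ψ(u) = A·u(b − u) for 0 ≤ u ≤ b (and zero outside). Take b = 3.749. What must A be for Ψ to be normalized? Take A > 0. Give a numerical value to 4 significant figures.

A ≈ 0.2013

Require ∫ |Ψ|² du = 1 over the whole domain.
Expanding the polynomial and integrating term by term, ∫|Ψ|² du = A²·(b^5/30).
Setting this equal to 1 gives A² = 1/(b^5/30).
Plugging in b = 3.749 yields A = 0.20127.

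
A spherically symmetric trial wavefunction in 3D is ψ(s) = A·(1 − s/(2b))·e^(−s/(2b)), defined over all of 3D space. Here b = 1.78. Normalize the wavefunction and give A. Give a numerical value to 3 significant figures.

The normalization condition is ∫|ψ|² 4πs² ds = 1 from 0 to ∞.
In 3D with spherical symmetry the volume element is 4πs² ds.
The integral (without the A² prefactor) comes out to 8·π·b^3.
So A² = (8·π·b^3)^(−1).
Plugging in b = 1.78 yields A = 0.08399.

A ≈ 0.0840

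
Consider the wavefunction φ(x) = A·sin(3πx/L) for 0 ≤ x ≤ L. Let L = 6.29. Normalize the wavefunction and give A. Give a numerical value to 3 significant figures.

Require ∫ |φ|² dx = 1 over the whole domain.
∫|φ|² dx = A²·(L/2).
Setting this equal to 1 gives A² = 1/(L/2).
Plugging in L = 6.29 yields A = 0.5639.

A ≈ 0.564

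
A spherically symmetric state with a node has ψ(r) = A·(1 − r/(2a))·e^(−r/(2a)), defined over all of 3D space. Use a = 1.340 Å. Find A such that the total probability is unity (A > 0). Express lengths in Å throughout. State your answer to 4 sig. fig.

We need A² ∫|f|² 4πr² dr = 1, taking the integral from 0 to ∞.
In 3D with spherical symmetry the volume element is 4πr² dr.
The integral (without the A² prefactor) comes out to 8·π·a^3.
Substituting a = 1.340 gives A² = 0.016537, so A = 0.12859.

A ≈ 0.1286 Å^(-3/2)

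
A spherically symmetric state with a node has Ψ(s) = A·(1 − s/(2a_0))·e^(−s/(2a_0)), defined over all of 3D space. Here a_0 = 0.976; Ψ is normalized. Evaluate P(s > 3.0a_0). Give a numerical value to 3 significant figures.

P ≈ 0.927

With dV = 4πs²ds, the probability is ∫|Ψ|² dV over s > 3.0a_0.
A² is fixed by ∫₀^∞ 4πs²|Ψ|² ds = 1, i.e. A² = (8·π·a_0^3)^(−1).
Let u = s/a_0; then A², 4π and the length scale all cancel, so P = ∫_{3.0}^{∞} u^2·(1 - u/2)^2·e^(-u) du ÷ ∫_{0}^{∞} u^2·(1 - u/2)^2·e^(-u) du.
With ∫ u^2·(1 - u/2)^2·e^(-u) du = -(u^4/4 + u^2 + 2·u + 2)·e^(-u) + C, the region integral is 149·e^(-3)/4 and the full one is 2.
The region integral divided by the full integral gives P = 0.9273.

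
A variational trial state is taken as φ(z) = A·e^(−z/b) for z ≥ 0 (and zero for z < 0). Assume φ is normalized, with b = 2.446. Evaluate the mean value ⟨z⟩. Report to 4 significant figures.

⟨z⟩ = ∫ z |φ|² dz over the full domain.
Using ∫₀^∞ zⁿ e^(−αz) dz = n!/αⁿ⁺¹, the ratio of the moment integral to the normalization integral gives ⟨z⟩ = b/2.
With b = 2.446, ⟨z⟩ = 1.2230.

⟨z⟩ ≈ 1.223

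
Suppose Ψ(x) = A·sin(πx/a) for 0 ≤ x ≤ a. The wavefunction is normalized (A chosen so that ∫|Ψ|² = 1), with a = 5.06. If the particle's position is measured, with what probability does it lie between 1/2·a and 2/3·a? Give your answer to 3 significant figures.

P = ∫_{1/2·a}^{2/3·a} |Ψ(x)|² dx.
Since A² = 1/(a/2), this is the region integral divided by the full normalization integral.
Substituting u = x/a, A² and the length scale cancel in the ratio: P = ∫_{1/2}^{2/3} sin(π·u)^2 du / ∫_{0}^{1} sin(π·u)^2 du.
An antiderivative of sin(π·u)^2 is u/2 - sin(2·π·u)/(4·π); evaluating from 1/2 to 2/3 gives √(3)/(8·π) + 1/12, while the full integral is 1/2.
This works out to P = (√(3)/4 + π/6)/π.

P ≈ 0.304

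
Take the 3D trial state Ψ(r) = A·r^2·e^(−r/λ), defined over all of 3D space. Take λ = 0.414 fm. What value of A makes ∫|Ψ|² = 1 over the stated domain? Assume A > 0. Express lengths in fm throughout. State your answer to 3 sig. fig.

A ≈ 2.61 fm^(-7/2)

The normalization condition is ∫|Ψ|² 4πr² dr = 1 from 0 to ∞.
The angular integral contributes 4π, leaving ∫₀^∞ r²|Ψ|² dr.
Recall ∫₀^∞ r^m e^(−r/β) dr = m!·β^(m+1), carrying out the integral gives A² · 45·π·λ^7/2.
Hence A² = 1/[45·π·λ^7/2].
Plugging in λ = 0.414 yields A = 2.605.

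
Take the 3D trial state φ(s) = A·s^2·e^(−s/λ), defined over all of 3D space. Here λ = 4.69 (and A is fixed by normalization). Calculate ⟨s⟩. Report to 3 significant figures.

By definition ⟨s⟩ = ∫ s |φ(s)|² 4πs² ds.
With ∫₀^∞ s^7 e^(−αs) ds = 7!/α^8, since the A² factors cancel between numerator and denominator, ⟨s⟩ = 7·λ/2.
Putting λ = 4.69 gives 16.42.

⟨s⟩ ≈ 16.4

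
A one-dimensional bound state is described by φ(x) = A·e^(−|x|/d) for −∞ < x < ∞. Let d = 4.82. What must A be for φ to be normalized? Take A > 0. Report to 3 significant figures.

A ≈ 0.455

Normalization requires ∫|φ|² dx = 1, integrated from −∞ to ∞.
Using ∫₀^∞ xⁿ e^(−αx) dx = n!/αⁿ⁺¹, carrying out the integral gives A² · d.
Hence A² = 1/[d].
Substituting d = 4.82 gives A² = 0.2075, so A = 0.4555.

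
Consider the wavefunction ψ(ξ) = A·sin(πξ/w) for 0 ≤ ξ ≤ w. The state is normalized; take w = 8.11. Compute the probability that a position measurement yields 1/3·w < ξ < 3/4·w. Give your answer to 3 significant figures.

|ψ|² is the probability density, so P = ∫_{1/3·w}^{3/4·w} |ψ|² dξ.
With A² fixed by ∫|ψ|² = 1, i.e. A² = (w/2)^(−1), substitute and integrate.
In terms of u = ξ/w (A² and the length scale cancel between numerator and denominator), P = [∫_{1/3}^{3/4} sin(π·u)^2 du] / [∫_{0}^{1} sin(π·u)^2 du].
An antiderivative of sin(π·u)^2 is u/2 - sin(2·π·u)/(4·π); evaluating from 1/3 to 3/4 gives √(3)/(8·π) + 1/(4·π) + 5/24, while the full integral is 1/2.
Evaluating gives P = (3·√(3) + 6 + 5·π)/(12·π).

P ≈ 0.714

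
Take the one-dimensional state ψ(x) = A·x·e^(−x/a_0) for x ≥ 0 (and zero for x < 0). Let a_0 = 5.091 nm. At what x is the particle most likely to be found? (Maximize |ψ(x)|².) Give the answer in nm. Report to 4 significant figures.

Differentiate |ψ(x)|² with respect to x and set to zero.
Solving yields x = a_0.
With a_0 = 5.091, the most probable position is 5.0910 nm.

x ≈ 5.091 nm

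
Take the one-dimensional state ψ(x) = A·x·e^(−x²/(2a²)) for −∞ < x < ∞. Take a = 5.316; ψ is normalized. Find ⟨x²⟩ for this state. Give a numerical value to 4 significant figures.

The expectation value is the |ψ|²-weighted average of x^2: ∫ x^2|ψ|² dx.
Evaluating both integrals, ⟨x²⟩ = 3·a^2/2.
Putting a = 5.316 gives 42.390.

⟨x^2⟩ ≈ 42.39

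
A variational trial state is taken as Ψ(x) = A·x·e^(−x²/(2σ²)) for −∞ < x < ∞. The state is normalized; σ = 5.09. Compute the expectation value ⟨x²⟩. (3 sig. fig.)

⟨x²⟩ = ∫ x^2 |Ψ|² dx over the full domain.
Evaluating both integrals, ⟨x²⟩ = 3·σ^2/2.
Putting σ = 5.09 gives 38.86.

⟨x^2⟩ ≈ 38.9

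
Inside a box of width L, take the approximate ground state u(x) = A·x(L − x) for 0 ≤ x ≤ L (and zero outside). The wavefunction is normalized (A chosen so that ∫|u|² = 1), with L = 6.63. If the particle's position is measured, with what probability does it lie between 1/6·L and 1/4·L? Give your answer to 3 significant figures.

P = ∫_{1/6·L}^{1/4·L} |u(x)|² dx.
With A² fixed by ∫|u|² = 1, i.e. A² = (L^5/30)^(−1), substitute and integrate.
In terms of t = x/L (A² and the length scale cancel between numerator and denominator), P = [∫_{1/6}^{1/4} t^2·(1 - t)^2 dt] / [∫_{0}^{1} t^2·(1 - t)^2 dt].
Using ∫ t^2·(1 - t)^2 dt = t^3·(6·t^2 - 15·t + 10)/30, the numerator is ≈ 0.0022674 and the denominator is 1/30.
The result is P = 0.06802.

P ≈ 0.0680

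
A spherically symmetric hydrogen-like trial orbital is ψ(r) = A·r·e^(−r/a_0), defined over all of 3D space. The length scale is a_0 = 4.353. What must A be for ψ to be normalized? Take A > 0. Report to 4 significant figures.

A ≈ 0.008239

We need A² ∫|f|² 4πr² dr = 1, taking the integral from 0 to ∞.
(Spherical symmetry: dV = 4πr² dr.)
With ψ = A·r·e^(−r/a_0), the integral evaluates to A²·[3·π·a_0^5].
So A² = (3·π·a_0^5)^(−1).
Substituting a_0 = 4.353 gives A² = 0.000067887, so A = 0.0082393.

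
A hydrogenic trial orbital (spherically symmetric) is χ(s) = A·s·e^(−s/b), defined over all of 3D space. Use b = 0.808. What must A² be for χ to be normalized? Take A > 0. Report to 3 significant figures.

We need A² ∫|f|² 4πs² ds = 1, taking the integral from 0 to ∞.
(Spherical symmetry: dV = 4πs² ds.)
Using ∫₀^∞ sⁿ e^(−αs) ds = n!/αⁿ⁺¹, carrying out the integral gives A² · 3·π·b^5.
With b = 0.808: A² = 0.3081 and A = 0.5551.

A^2 ≈ 0.308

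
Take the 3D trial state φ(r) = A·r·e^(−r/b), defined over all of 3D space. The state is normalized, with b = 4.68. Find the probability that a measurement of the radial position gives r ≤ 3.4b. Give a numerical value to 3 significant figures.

P ≈ 0.808

Integrate the radial probability density 4πr²|φ|² over r ≤ 3.4b.
Normalization gives A² = 1/(3·π·b^5).
Let u = r/b; then A², 4π and the length scale all cancel, so P = ∫_{0}^{3.4} u^4·e^(-2·u) du ÷ ∫_{0}^{∞} u^4·e^(-2·u) du.
With ∫ u^4·e^(-2·u) du = -(u^4/2 + u^3 + 3·u^2/2 + 3·u/2 + 3/4)·e^(-2·u) + C, the region integral is ≈ 0.60598 and the full one is 3/4.
This evaluates to P = 0.8080.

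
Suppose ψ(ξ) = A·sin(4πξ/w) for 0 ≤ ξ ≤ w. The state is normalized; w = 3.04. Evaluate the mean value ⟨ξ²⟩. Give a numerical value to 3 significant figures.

The expectation value is the |ψ|²-weighted average of ξ^2: ∫ ξ^2|ψ|² dξ.
Since the A² factors cancel between numerator and denominator, ⟨ξ²⟩ = -w^2/(32·π^2) + w^2/3.
With w = 3.04, ⟨ξ^2⟩ = 3.051.

⟨ξ^2⟩ ≈ 3.05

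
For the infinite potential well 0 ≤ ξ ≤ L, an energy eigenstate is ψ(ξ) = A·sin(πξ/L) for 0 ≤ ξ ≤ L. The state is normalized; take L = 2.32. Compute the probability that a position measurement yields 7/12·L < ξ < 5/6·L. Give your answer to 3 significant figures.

P = ∫_{7/12·L}^{5/6·L} |ψ(ξ)|² dξ.
Since A² = 1/(L/2), this is the region integral divided by the full normalization integral.
Substituting u = ξ/L, A² and the length scale cancel in the ratio: P = ∫_{7/12}^{5/6} sin(π·u)^2 du / ∫_{0}^{1} sin(π·u)^2 du.
An antiderivative of sin(π·u)^2 is u/2 - sin(2·π·u)/(4·π); evaluating from 7/12 to 5/6 gives -1/(8·π) + √(3)/(8·π) + 1/8, while the full integral is 1/2.
Taking the ratio, P = (-1 + √(3) + π)/(4·π).

P ≈ 0.308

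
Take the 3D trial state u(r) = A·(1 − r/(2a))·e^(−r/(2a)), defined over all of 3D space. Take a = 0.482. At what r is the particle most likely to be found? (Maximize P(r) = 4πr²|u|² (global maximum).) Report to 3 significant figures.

r ≈ 2.52

Set d/dr [P(r) = 4πr²|u|²] = 0 and solve for r > 0.
Solving yields r = a·(√(5) + 3).
With a = 0.482, the most probable radial distance is 2.524.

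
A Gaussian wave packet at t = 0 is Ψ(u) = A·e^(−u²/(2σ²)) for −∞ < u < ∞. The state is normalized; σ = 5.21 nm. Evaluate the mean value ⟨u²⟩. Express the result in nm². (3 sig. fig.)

⟨u^2⟩ ≈ 13.6 nm^2

By definition ⟨u²⟩ = ∫ u^2 |Ψ(u)|² du.
Differentiating ∫e^(−αu²) du = √(π/α) under α to get the higher moments, since the A² factors cancel between numerator and denominator, ⟨u²⟩ = σ^2/2.
With σ = 5.21, ⟨u^2⟩ = 13.57.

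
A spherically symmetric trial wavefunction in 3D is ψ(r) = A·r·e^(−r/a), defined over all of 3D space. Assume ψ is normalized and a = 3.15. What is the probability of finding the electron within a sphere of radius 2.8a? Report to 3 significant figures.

P ≈ 0.658

P = ∫ |ψ|² 4πr² dr over r ≤ 2.8a.
The full normalization integral is A²·[3·π·a^5] = 1, fixing A².
Substituting u = r/a, A², 4π and the length scale all cancel in the ratio: P = ∫_{0}^{2.8} u^4·e^(-2·u) du / ∫_{0}^{∞} u^4·e^(-2·u) du.
Using ∫ u^4·e^(-2·u) du = -(u^4/2 + u^3 + 3·u^2/2 + 3·u/2 + 3/4)·e^(-2·u), the numerator is ≈ 0.49339 and the denominator is 3/4.
Taking the ratio yields P = 0.6578.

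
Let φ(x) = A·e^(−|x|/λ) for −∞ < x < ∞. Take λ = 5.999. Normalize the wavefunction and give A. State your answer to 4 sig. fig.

A ≈ 0.4083

The normalization condition is ∫|φ|² dx = 1 from −∞ to ∞.
Recall ∫₀^∞ x^m e^(−x/β) dx = m!·β^(m+1), carrying out the integral gives A² · λ.
Substituting λ = 5.999 gives A² = 0.16669, so A = 0.40828.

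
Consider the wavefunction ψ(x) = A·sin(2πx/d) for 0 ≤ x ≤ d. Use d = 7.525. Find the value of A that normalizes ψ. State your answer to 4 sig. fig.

The normalization condition is ∫|ψ|² dx = 1 from 0 to d.
∫|ψ|² dx = A²·(d/2).
Substituting d = 7.525 gives A² = 0.26578, so A = 0.51554.

A ≈ 0.5155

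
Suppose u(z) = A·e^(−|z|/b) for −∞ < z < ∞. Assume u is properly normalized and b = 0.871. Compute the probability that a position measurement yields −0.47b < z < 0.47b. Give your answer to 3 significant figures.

The probability is P = ∫ |u|² dz over [−0.47b, 0.47b].
The normalization integral ∫|u|²dz over the whole domain equals b·A², and A² cancels in the ratio.
By symmetry take twice the z ≥ 0 contribution in numerator and denominator; the 2's cancel. Substituting t = z/b, A² and the length scale cancel in the ratio: P = ∫_{0}^{0.47} e^(-2·t) dt / ∫_{0}^{∞} e^(-2·t) dt.
Using ∫ e^(-2·t) dt = -e^(-2·t)/2, the numerator is 1/2 - e^(-47/50)/2 and the denominator is 1/2.
The result is P = 0.6094.

P ≈ 0.609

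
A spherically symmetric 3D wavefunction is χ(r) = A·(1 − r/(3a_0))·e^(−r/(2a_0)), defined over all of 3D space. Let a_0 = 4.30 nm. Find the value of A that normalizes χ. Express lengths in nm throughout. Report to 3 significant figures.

A ≈ 0.0387 nm^(-3/2)

We need A² ∫|f|² 4πr² dr = 1, taking the integral from 0 to ∞.
The angular integral contributes 4π, leaving ∫₀^∞ r²|χ|² dr.
Recall ∫₀^∞ r^m e^(−r/β) dr = m!·β^(m+1), ∫|χ|² 4πr² dr = A²·(8·π·a_0^3/3).
Plugging in a_0 = 4.30 yields A = 0.03875.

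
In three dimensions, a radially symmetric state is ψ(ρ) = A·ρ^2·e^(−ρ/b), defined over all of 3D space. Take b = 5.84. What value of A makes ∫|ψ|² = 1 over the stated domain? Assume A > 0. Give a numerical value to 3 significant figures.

We need A² ∫|f|² 4πρ² dρ = 1, taking the integral from 0 to ∞.
(Spherical symmetry: dV = 4πρ² dρ.)
Using ∫₀^∞ ρⁿ e^(−αρ) dρ = n!/αⁿ⁺¹, carrying out the integral gives A² · 45·π·b^7/2.
With b = 5.84: A² = 6.106E-8 and A = 0.0002471.

A ≈ 0.000247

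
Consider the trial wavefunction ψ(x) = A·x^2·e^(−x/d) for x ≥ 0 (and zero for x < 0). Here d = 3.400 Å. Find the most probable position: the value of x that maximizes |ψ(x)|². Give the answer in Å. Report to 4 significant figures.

x ≈ 6.800 Å

Set d/dx [|ψ(x)|²] = 0 and solve for x > 0.
This gives x = 2·d.
With d = 3.400, the most probable position is 6.8000 Å.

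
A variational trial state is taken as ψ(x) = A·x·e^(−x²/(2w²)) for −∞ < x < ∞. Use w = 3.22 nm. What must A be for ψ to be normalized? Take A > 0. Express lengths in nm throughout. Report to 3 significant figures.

A ≈ 0.184 nm^(-3/2)

The normalization condition is ∫|ψ|² dx = 1 from −∞ to ∞.
Using the Gaussian integral ∫_{−∞}^{∞} e^(−αx²) dx = √(π/α), ∫|ψ|² dx = A²·(√(π)·w^3/2).
Hence A² = 1/[√(π)·w^3/2].
With w = 3.22: A² = 0.03380 and A = 0.1838.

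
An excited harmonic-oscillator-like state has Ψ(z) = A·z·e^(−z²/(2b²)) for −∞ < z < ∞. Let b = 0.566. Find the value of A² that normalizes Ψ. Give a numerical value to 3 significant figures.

A^2 ≈ 6.22

The normalization condition is ∫|Ψ|² dz = 1 from −∞ to ∞.
With ∫_{−∞}^{∞} z^(2m) e^(−αz²) dz = (2m−1)!!·√π / (2^m α^(m+1/2)), ∫|Ψ|² dz = A²·(√(π)·b^3/2).
So A² = (√(π)·b^3/2)^(−1).
Substituting b = 0.566 gives A² = 6.223, so A = 2.495.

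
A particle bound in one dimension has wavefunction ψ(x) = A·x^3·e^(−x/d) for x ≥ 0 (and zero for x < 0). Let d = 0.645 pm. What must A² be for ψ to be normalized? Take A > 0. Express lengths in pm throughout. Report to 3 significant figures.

Require ∫ |ψ|² dx = 1 over the whole domain.
Recall ∫₀^∞ x^m e^(−x/β) dx = m!·β^(m+1), with ψ = A·x^3·e^(−x/d), the integral evaluates to A²·[45·d^7/8].
Setting this equal to 1 gives A² = 1/(45·d^7/8).
With d = 0.645: A² = 3.828 and A = 1.956.

A^2 ≈ 3.83 pm^(-7)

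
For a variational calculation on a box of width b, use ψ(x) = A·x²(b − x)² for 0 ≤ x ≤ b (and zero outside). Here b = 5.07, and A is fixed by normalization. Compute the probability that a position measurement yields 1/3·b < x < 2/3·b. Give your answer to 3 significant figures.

P ≈ 0.710

The probability is P = ∫ |ψ|² dx over [1/3·b, 2/3·b].
The normalization integral ∫|ψ|²dx over the whole domain equals b^9/630·A², and A² cancels in the ratio.
In terms of u = x/b (A² and the length scale cancel between numerator and denominator), P = [∫_{1/3}^{2/3} u^4·(1 - u)^4 du] / [∫_{0}^{1} u^4·(1 - u)^4 du].
An antiderivative of u^4·(1 - u)^4 is u^5·(70·u^4 - 315·u^3 + 540·u^2 - 420·u + 126)/630; evaluating from 1/3 to 2/3 gives ≈ 0.0011275, while the full integral is 1/630.
The result is P = 0.7103.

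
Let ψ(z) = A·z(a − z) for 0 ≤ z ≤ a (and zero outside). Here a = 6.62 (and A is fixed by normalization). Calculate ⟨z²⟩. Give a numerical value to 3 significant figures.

⟨z^2⟩ ≈ 12.5

⟨z²⟩ = ∫ z^2 |ψ|² dz over the full domain.
Expanding the polynomial and integrating term by term, evaluating both integrals, ⟨z²⟩ = 2·a^2/7.
With a = 6.62, ⟨z^2⟩ = 12.52.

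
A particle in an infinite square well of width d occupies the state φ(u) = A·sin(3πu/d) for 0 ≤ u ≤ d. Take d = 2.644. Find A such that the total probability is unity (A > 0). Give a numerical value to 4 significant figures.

Normalization requires ∫|φ|² du = 1, integrated from 0 to d.
With ∫₀^d sin²(nπu/d) du = d/2, the integral (without the A² prefactor) comes out to d/2.
So A² = (d/2)^(−1).
With d = 2.644: A² = 0.75643 and A = 0.86973.

A ≈ 0.8697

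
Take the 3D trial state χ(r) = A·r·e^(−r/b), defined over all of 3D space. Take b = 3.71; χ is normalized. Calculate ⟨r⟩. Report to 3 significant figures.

By definition ⟨r⟩ = ∫ r |χ(r)|² 4πr² dr.
Using ∫₀^∞ rⁿ e^(−αr) dr = n!/αⁿ⁺¹, evaluating both integrals, ⟨r⟩ = 5·b/2.
Putting b = 3.71 gives 9.275.

⟨r⟩ ≈ 9.28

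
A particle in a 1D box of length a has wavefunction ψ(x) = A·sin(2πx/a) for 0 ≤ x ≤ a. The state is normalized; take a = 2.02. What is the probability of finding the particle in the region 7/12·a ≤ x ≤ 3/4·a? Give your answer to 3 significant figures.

P ≈ 0.236

The probability is P = ∫ |ψ|² dx over [7/12·a, 3/4·a].
The normalization integral ∫|ψ|²dx over the whole domain equals a/2·A², and A² cancels in the ratio.
Substituting u = x/a, A² and the length scale cancel in the ratio: P = ∫_{7/12}^{3/4} sin(2·π·u)^2 du / ∫_{0}^{1} sin(2·π·u)^2 du.
An antiderivative of sin(2·π·u)^2 is u/2 - sin(4·π·u)/(8·π); evaluating from 7/12 to 3/4 gives √(3)/(16·π) + 1/12, while the full integral is 1/2.
Taking the ratio, P = (√(3)/8 + π/6)/π.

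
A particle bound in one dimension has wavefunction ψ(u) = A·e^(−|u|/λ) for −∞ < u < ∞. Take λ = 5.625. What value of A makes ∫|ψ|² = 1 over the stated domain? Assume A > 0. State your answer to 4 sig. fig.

The normalization condition is ∫|ψ|² du = 1 from −∞ to ∞.
With ∫₀^∞ u^0 e^(−αu) du = 0!/α^1, with ψ = A·e^(−|u|/λ), the integral evaluates to A²·[λ].
With λ = 5.625: A² = 0.17778 and A = 0.42164.

A ≈ 0.4216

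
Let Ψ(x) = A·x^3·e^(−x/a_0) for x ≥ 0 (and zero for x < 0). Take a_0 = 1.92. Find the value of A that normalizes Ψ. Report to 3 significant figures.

A ≈ 0.0430

The normalization condition is ∫|Ψ|² dx = 1 from 0 to ∞.
The integral (without the A² prefactor) comes out to 45·a_0^7/8.
So A² = (45·a_0^7/8)^(−1).
Substituting a_0 = 1.92 gives A² = 0.001848, so A = 0.04299.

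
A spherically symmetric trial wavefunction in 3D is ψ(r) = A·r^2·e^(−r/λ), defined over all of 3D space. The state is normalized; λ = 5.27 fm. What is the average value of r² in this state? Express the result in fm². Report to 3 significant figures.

By definition ⟨r²⟩ = ∫ r^2 |ψ(r)|² 4πr² dr.
Evaluating both integrals, ⟨r²⟩ = 14·λ^2.
Putting λ = 5.27 gives 388.8.

⟨r^2⟩ ≈ 389 fm^2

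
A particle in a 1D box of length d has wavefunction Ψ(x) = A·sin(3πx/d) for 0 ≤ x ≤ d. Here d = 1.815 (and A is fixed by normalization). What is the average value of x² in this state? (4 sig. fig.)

⟨x²⟩ = ∫ x^2 |Ψ|² dx over the full domain.
Using sin²θ = (1 − cos 2θ)/2, since the A² factors cancel between numerator and denominator, ⟨x²⟩ = -d^2/(18·π^2) + d^2/3.
With d = 1.815, ⟨x^2⟩ = 1.0795.

⟨x^2⟩ ≈ 1.080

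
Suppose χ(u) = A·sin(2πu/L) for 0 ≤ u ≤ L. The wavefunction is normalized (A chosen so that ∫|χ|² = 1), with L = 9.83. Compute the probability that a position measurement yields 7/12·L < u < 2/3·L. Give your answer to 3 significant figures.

|χ|² is the probability density, so P = ∫_{7/12·L}^{2/3·L} |χ|² du.
Since A² = 1/(L/2), this is the region integral divided by the full normalization integral.
Let t = u/L; then A² and the length scale cancel, so P = ∫_{7/12}^{2/3} sin(2·π·t)^2 dt ÷ ∫_{0}^{1} sin(2·π·t)^2 dt.
An antiderivative of sin(2·π·t)^2 is t/2 - sin(4·π·t)/(8·π); evaluating from 7/12 to 2/3 gives 1/24, while the full integral is 1/2.
Taking the ratio, P = 1/12.

P ≈ 0.0833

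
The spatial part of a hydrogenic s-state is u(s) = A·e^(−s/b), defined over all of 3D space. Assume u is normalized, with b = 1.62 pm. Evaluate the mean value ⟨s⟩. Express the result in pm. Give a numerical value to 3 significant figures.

By definition ⟨s⟩ = ∫ s |u(s)|² 4πs² ds.
The ratio of the moment integral to the normalization integral gives ⟨s⟩ = 3·b/2.
Putting b = 1.62 gives 2.430.

⟨s⟩ ≈ 2.43 pm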